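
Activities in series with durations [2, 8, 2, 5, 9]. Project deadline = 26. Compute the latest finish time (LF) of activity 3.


LF(activity 3) = deadline - sum of successor durations
Successors: activities 4 through 5 with durations [5, 9]
Sum of successor durations = 14
LF = 26 - 14 = 12

12


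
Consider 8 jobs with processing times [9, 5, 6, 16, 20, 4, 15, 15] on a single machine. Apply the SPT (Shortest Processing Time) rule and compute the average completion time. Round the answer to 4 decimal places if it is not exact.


Sort jobs by processing time (SPT order): [4, 5, 6, 9, 15, 15, 16, 20]
Compute completion times sequentially:
  Job 1: processing = 4, completes at 4
  Job 2: processing = 5, completes at 9
  Job 3: processing = 6, completes at 15
  Job 4: processing = 9, completes at 24
  Job 5: processing = 15, completes at 39
  Job 6: processing = 15, completes at 54
  Job 7: processing = 16, completes at 70
  Job 8: processing = 20, completes at 90
Sum of completion times = 305
Average completion time = 305/8 = 38.125

38.125


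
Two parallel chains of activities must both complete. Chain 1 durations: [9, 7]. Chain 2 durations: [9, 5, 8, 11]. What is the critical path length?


Path A total = 9 + 7 = 16
Path B total = 9 + 5 + 8 + 11 = 33
Critical path = longest path = max(16, 33) = 33

33


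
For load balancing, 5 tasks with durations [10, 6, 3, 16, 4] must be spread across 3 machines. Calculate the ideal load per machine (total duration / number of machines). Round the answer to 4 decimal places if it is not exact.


Total processing time = 10 + 6 + 3 + 16 + 4 = 39
Number of machines = 3
Ideal balanced load = 39 / 3 = 13.0

13.0


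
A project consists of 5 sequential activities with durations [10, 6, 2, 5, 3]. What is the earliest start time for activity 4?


Activity 4 starts after activities 1 through 3 complete.
Predecessor durations: [10, 6, 2]
ES = 10 + 6 + 2 = 18

18


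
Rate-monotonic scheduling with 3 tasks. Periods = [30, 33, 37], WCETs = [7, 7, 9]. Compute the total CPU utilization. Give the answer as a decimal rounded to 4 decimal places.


Compute individual utilizations (exact fractions):
  Task 1: C/T = 7/30 (approx. 0.2333)
  Task 2: C/T = 7/33 (approx. 0.2121)
  Task 3: C/T = 9/37 (approx. 0.2432)
Total utilization U = 7/30 + 7/33 + 9/37 = 2803/4070
Rounded to 4 decimal places: U = 0.6887
RM (Liu & Layland) bound for 3 tasks = 0.779763; compare with U = 2803/4070 (approx. 0.688698)
U <= bound, so schedulable by RM sufficient condition.

0.6887


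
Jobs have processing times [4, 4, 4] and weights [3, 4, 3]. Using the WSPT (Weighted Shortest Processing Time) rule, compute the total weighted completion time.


Compute p/w ratios and sort ascending (WSPT): [(4, 4), (4, 3), (4, 3)]
Compute weighted completion times:
  Job (p=4,w=4): C=4, w*C=4*4=16
  Job (p=4,w=3): C=8, w*C=3*8=24
  Job (p=4,w=3): C=12, w*C=3*12=36
Total weighted completion time = 76

76


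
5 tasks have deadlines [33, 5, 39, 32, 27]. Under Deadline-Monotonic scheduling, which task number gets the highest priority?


Sort tasks by relative deadline (ascending):
  Task 2: deadline = 5
  Task 5: deadline = 27
  Task 4: deadline = 32
  Task 1: deadline = 33
  Task 3: deadline = 39
Priority order (highest first): [2, 5, 4, 1, 3]
Highest priority task = 2

2


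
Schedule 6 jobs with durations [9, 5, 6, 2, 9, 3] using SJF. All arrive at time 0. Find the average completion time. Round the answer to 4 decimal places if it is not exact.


SJF order (ascending): [2, 3, 5, 6, 9, 9]
Completion times:
  Job 1: burst=2, C=2
  Job 2: burst=3, C=5
  Job 3: burst=5, C=10
  Job 4: burst=6, C=16
  Job 5: burst=9, C=25
  Job 6: burst=9, C=34
Average completion = 92/6 = 15.3333

15.3333


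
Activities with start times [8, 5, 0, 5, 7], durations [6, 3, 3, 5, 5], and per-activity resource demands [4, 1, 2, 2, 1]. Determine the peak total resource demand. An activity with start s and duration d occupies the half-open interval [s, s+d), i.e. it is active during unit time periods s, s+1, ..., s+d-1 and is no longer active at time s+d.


Each activity i is active on [start_i, start_i + duration_i).
Compute total resource usage per time slot:
  t=0: active resources = [2], total = 2
  t=1: active resources = [2], total = 2
  t=2: active resources = [2], total = 2
  t=3: active resources = [], total = 0
  t=4: active resources = [], total = 0
  t=5: active resources = [1, 2], total = 3
  t=6: active resources = [1, 2], total = 3
  t=7: active resources = [1, 2, 1], total = 4
  t=8: active resources = [4, 2, 1], total = 7
  t=9: active resources = [4, 2, 1], total = 7
  t=10: active resources = [4, 1], total = 5
  t=11: active resources = [4, 1], total = 5
  t=12: active resources = [4], total = 4
  t=13: active resources = [4], total = 4
Peak resource demand = 7

7


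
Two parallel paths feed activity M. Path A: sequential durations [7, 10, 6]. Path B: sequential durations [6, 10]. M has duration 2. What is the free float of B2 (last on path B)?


ES(B2) = sum of predecessors on chain B = 6
EF(B2) = ES + duration = 6 + 10 = 16
Successor of B2 is M. ES(M) = max(sum(A), sum(B)) = max(23, 16) = 23
Free float = ES(successor) - EF(current) = 23 - 16 = 7

7


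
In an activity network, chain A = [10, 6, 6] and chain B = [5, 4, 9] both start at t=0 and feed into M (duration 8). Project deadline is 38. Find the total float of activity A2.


Forward pass: ES(A2) = sum of predecessors on chain A = 10
EF = ES + duration = 10 + 6 = 16
Backward pass: LF(M) = deadline = 38; LS(M) = 38 - 8 = 30
LF(A2) = LS(M) - sum(successors on chain A) = 30 - 6 = 24
LS = LF - duration = 24 - 6 = 18
Total float = LS - ES = 18 - 10 = 8

8


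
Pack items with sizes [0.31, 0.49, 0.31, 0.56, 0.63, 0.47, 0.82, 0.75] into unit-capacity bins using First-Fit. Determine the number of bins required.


Place items sequentially using First-Fit:
  Item 0.31 -> new Bin 1
  Item 0.49 -> Bin 1 (now 0.8)
  Item 0.31 -> new Bin 2
  Item 0.56 -> Bin 2 (now 0.87)
  Item 0.63 -> new Bin 3
  Item 0.47 -> new Bin 4
  Item 0.82 -> new Bin 5
  Item 0.75 -> new Bin 6
Total bins used = 6

6


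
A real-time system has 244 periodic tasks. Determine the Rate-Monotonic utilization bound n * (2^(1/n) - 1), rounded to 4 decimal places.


Compute 2^(1/244) = 1.0028448059
Subtract 1: 1.0028448059 - 1 = 0.0028448059
Multiply by n: 244 * 0.0028448059 = 0.6941326396
Round to 4 dp: 0.6941

0.6941


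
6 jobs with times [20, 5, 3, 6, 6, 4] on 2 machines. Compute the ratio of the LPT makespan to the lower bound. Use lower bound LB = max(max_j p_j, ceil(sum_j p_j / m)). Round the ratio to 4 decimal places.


LPT order: [20, 6, 6, 5, 4, 3]
Machine loads after assignment: [23, 21]
LPT makespan = 23
Lower bound = max(max_job, ceil(total/2)) = max(20, 22) = 22
Ratio = 23 / 22 = 1.0455

1.0455


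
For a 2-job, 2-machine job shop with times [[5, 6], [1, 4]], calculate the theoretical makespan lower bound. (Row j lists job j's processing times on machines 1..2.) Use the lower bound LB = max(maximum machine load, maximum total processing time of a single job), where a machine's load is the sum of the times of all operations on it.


Machine loads:
  Machine 1: 5 + 1 = 6
  Machine 2: 6 + 4 = 10
Max machine load = 10
Job totals:
  Job 1: 11
  Job 2: 5
Max job total = 11
Lower bound = max(10, 11) = 11

11


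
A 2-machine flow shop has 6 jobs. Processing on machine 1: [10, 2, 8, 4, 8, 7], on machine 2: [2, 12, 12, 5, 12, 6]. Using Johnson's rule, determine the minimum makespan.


Apply Johnson's rule:
  Group 1 (a <= b): [(2, 2, 12), (4, 4, 5), (3, 8, 12), (5, 8, 12)]
  Group 2 (a > b): [(6, 7, 6), (1, 10, 2)]
Optimal job order: [2, 4, 3, 5, 6, 1]
Schedule:
  Job 2: M1 done at 2, M2 done at 14
  Job 4: M1 done at 6, M2 done at 19
  Job 3: M1 done at 14, M2 done at 31
  Job 5: M1 done at 22, M2 done at 43
  Job 6: M1 done at 29, M2 done at 49
  Job 1: M1 done at 39, M2 done at 51
Makespan = 51

51


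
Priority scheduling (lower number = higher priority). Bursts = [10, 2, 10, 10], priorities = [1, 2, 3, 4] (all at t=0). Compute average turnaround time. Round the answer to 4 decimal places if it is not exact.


Sort by priority (ascending = highest first):
Order: [(1, 10), (2, 2), (3, 10), (4, 10)]
Completion times:
  Priority 1, burst=10, C=10
  Priority 2, burst=2, C=12
  Priority 3, burst=10, C=22
  Priority 4, burst=10, C=32
Average turnaround = 76/4 = 19.0

19.0


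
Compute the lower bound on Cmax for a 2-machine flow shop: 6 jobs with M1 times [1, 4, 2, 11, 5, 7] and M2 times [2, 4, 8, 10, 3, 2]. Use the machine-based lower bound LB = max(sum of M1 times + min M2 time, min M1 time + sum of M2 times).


LB1 = sum(M1 times) + min(M2 times) = 30 + 2 = 32
LB2 = min(M1 times) + sum(M2 times) = 1 + 29 = 30
Lower bound = max(LB1, LB2) = max(32, 30) = 32

32


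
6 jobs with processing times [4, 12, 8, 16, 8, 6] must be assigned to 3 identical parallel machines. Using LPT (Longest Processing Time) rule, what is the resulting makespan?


Sort jobs in decreasing order (LPT): [16, 12, 8, 8, 6, 4]
Assign each job to the least loaded machine:
  Machine 1: jobs [16, 4], load = 20
  Machine 2: jobs [12, 6], load = 18
  Machine 3: jobs [8, 8], load = 16
Makespan = max load = 20

20


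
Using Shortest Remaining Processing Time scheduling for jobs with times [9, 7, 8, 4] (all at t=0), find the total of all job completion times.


Since all jobs arrive at t=0, SRPT equals SPT ordering.
SPT order: [4, 7, 8, 9]
Completion times:
  Job 1: p=4, C=4
  Job 2: p=7, C=11
  Job 3: p=8, C=19
  Job 4: p=9, C=28
Total completion time = 4 + 11 + 19 + 28 = 62

62


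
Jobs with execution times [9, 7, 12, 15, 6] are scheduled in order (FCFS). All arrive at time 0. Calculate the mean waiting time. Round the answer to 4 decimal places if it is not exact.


FCFS order (as given): [9, 7, 12, 15, 6]
Waiting times:
  Job 1: wait = 0
  Job 2: wait = 9
  Job 3: wait = 16
  Job 4: wait = 28
  Job 5: wait = 43
Sum of waiting times = 96
Average waiting time = 96/5 = 19.2

19.2


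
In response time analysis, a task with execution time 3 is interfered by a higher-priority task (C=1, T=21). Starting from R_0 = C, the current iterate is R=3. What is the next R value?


R_next = C + ceil(R_prev / T_hp) * C_hp
ceil(3 / 21) = ceil(0.1429) = 1
Interference = 1 * 1 = 1
R_next = 3 + 1 = 4

4


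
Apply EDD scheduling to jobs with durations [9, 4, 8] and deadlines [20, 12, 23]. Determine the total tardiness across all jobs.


Sort by due date (EDD order): [(4, 12), (9, 20), (8, 23)]
Compute completion times and tardiness:
  Job 1: p=4, d=12, C=4, tardiness=max(0,4-12)=0
  Job 2: p=9, d=20, C=13, tardiness=max(0,13-20)=0
  Job 3: p=8, d=23, C=21, tardiness=max(0,21-23)=0
Total tardiness = 0

0


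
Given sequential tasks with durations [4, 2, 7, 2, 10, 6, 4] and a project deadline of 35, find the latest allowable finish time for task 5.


LF(activity 5) = deadline - sum of successor durations
Successors: activities 6 through 7 with durations [6, 4]
Sum of successor durations = 10
LF = 35 - 10 = 25

25


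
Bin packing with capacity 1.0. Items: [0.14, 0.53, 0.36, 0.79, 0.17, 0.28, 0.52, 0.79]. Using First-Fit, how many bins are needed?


Place items sequentially using First-Fit:
  Item 0.14 -> new Bin 1
  Item 0.53 -> Bin 1 (now 0.67)
  Item 0.36 -> new Bin 2
  Item 0.79 -> new Bin 3
  Item 0.17 -> Bin 1 (now 0.84)
  Item 0.28 -> Bin 2 (now 0.64)
  Item 0.52 -> new Bin 4
  Item 0.79 -> new Bin 5
Total bins used = 5

5


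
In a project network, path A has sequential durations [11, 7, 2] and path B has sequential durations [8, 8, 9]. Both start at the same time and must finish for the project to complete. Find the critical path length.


Path A total = 11 + 7 + 2 = 20
Path B total = 8 + 8 + 9 = 25
Critical path = longest path = max(20, 25) = 25

25


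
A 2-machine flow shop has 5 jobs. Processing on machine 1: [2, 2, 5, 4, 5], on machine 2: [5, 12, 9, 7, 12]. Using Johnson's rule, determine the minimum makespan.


Apply Johnson's rule:
  Group 1 (a <= b): [(1, 2, 5), (2, 2, 12), (4, 4, 7), (3, 5, 9), (5, 5, 12)]
  Group 2 (a > b): []
Optimal job order: [1, 2, 4, 3, 5]
Schedule:
  Job 1: M1 done at 2, M2 done at 7
  Job 2: M1 done at 4, M2 done at 19
  Job 4: M1 done at 8, M2 done at 26
  Job 3: M1 done at 13, M2 done at 35
  Job 5: M1 done at 18, M2 done at 47
Makespan = 47

47


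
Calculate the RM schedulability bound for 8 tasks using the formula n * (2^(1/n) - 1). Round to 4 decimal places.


Compute 2^(1/8) = 1.0905077327
Subtract 1: 1.0905077327 - 1 = 0.0905077327
Multiply by n: 8 * 0.0905077327 = 0.7240618616
Round to 4 dp: 0.7241

0.7241


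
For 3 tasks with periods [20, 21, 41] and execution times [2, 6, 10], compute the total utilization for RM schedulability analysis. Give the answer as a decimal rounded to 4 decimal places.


Compute individual utilizations (exact fractions):
  Task 1: C/T = 2/20 = 1/10 (approx. 0.1)
  Task 2: C/T = 6/21 = 2/7 (approx. 0.2857)
  Task 3: C/T = 10/41 (approx. 0.2439)
Total utilization U = 1/10 + 2/7 + 10/41 = 1807/2870
Rounded to 4 decimal places: U = 0.6296
RM (Liu & Layland) bound for 3 tasks = 0.779763; compare with U = 1807/2870 (approx. 0.629617)
U <= bound, so schedulable by RM sufficient condition.

0.6296


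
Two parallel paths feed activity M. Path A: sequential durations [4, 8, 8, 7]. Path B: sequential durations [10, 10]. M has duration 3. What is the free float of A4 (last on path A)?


ES(A4) = sum of predecessors on chain A = 20
EF(A4) = ES + duration = 20 + 7 = 27
Successor of A4 is M. ES(M) = max(sum(A), sum(B)) = max(27, 20) = 27
Free float = ES(successor) - EF(current) = 27 - 27 = 0

0


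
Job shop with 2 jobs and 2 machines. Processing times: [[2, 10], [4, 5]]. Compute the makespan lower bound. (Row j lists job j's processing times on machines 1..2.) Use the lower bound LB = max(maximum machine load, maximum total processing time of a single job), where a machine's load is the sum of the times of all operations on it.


Machine loads:
  Machine 1: 2 + 4 = 6
  Machine 2: 10 + 5 = 15
Max machine load = 15
Job totals:
  Job 1: 12
  Job 2: 9
Max job total = 12
Lower bound = max(15, 12) = 15

15


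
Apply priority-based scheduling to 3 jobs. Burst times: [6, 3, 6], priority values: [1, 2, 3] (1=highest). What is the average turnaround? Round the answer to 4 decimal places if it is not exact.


Sort by priority (ascending = highest first):
Order: [(1, 6), (2, 3), (3, 6)]
Completion times:
  Priority 1, burst=6, C=6
  Priority 2, burst=3, C=9
  Priority 3, burst=6, C=15
Average turnaround = 30/3 = 10.0

10.0


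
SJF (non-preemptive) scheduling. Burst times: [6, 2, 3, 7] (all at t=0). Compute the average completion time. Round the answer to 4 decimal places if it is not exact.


SJF order (ascending): [2, 3, 6, 7]
Completion times:
  Job 1: burst=2, C=2
  Job 2: burst=3, C=5
  Job 3: burst=6, C=11
  Job 4: burst=7, C=18
Average completion = 36/4 = 9.0

9.0


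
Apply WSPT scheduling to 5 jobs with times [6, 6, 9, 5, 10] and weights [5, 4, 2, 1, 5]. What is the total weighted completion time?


Compute p/w ratios and sort ascending (WSPT): [(6, 5), (6, 4), (10, 5), (9, 2), (5, 1)]
Compute weighted completion times:
  Job (p=6,w=5): C=6, w*C=5*6=30
  Job (p=6,w=4): C=12, w*C=4*12=48
  Job (p=10,w=5): C=22, w*C=5*22=110
  Job (p=9,w=2): C=31, w*C=2*31=62
  Job (p=5,w=1): C=36, w*C=1*36=36
Total weighted completion time = 286

286


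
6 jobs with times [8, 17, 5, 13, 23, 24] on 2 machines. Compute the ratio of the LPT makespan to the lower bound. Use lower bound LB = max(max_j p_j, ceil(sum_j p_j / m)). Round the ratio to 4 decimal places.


LPT order: [24, 23, 17, 13, 8, 5]
Machine loads after assignment: [45, 45]
LPT makespan = 45
Lower bound = max(max_job, ceil(total/2)) = max(24, 45) = 45
Ratio = 45 / 45 = 1.0

1.0


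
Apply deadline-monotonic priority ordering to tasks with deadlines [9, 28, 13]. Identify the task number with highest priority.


Sort tasks by relative deadline (ascending):
  Task 1: deadline = 9
  Task 3: deadline = 13
  Task 2: deadline = 28
Priority order (highest first): [1, 3, 2]
Highest priority task = 1

1


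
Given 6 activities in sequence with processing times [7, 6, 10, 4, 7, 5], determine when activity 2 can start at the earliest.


Activity 2 starts after activities 1 through 1 complete.
Predecessor durations: [7]
ES = 7 = 7

7


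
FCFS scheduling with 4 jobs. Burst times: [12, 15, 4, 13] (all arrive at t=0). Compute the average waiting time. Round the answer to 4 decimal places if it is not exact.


FCFS order (as given): [12, 15, 4, 13]
Waiting times:
  Job 1: wait = 0
  Job 2: wait = 12
  Job 3: wait = 27
  Job 4: wait = 31
Sum of waiting times = 70
Average waiting time = 70/4 = 17.5

17.5


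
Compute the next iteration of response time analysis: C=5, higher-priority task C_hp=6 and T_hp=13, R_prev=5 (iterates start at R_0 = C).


R_next = C + ceil(R_prev / T_hp) * C_hp
ceil(5 / 13) = ceil(0.3846) = 1
Interference = 1 * 6 = 6
R_next = 5 + 6 = 11

11


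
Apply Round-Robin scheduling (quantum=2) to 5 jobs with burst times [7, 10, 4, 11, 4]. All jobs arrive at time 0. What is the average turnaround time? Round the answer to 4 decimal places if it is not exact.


Time quantum = 2
Execution trace:
  J1 runs 2 units, time = 2
  J2 runs 2 units, time = 4
  J3 runs 2 units, time = 6
  J4 runs 2 units, time = 8
  J5 runs 2 units, time = 10
  J1 runs 2 units, time = 12
  J2 runs 2 units, time = 14
  J3 runs 2 units, time = 16
  J4 runs 2 units, time = 18
  J5 runs 2 units, time = 20
  J1 runs 2 units, time = 22
  J2 runs 2 units, time = 24
  J4 runs 2 units, time = 26
  J1 runs 1 units, time = 27
  J2 runs 2 units, time = 29
  J4 runs 2 units, time = 31
  J2 runs 2 units, time = 33
  J4 runs 2 units, time = 35
  J4 runs 1 units, time = 36
Finish times: [27, 33, 16, 36, 20]
Average turnaround = 132/5 = 26.4

26.4


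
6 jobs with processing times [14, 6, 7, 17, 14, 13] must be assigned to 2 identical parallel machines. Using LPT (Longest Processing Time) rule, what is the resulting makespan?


Sort jobs in decreasing order (LPT): [17, 14, 14, 13, 7, 6]
Assign each job to the least loaded machine:
  Machine 1: jobs [17, 13, 6], load = 36
  Machine 2: jobs [14, 14, 7], load = 35
Makespan = max load = 36

36


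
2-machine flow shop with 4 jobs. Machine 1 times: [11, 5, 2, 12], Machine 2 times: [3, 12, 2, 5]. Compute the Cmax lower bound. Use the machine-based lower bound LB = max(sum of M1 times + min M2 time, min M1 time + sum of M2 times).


LB1 = sum(M1 times) + min(M2 times) = 30 + 2 = 32
LB2 = min(M1 times) + sum(M2 times) = 2 + 22 = 24
Lower bound = max(LB1, LB2) = max(32, 24) = 32

32


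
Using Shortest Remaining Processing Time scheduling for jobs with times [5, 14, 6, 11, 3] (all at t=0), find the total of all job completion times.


Since all jobs arrive at t=0, SRPT equals SPT ordering.
SPT order: [3, 5, 6, 11, 14]
Completion times:
  Job 1: p=3, C=3
  Job 2: p=5, C=8
  Job 3: p=6, C=14
  Job 4: p=11, C=25
  Job 5: p=14, C=39
Total completion time = 3 + 8 + 14 + 25 + 39 = 89

89


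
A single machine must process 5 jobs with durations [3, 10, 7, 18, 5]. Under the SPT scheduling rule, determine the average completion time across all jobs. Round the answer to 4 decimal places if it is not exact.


Sort jobs by processing time (SPT order): [3, 5, 7, 10, 18]
Compute completion times sequentially:
  Job 1: processing = 3, completes at 3
  Job 2: processing = 5, completes at 8
  Job 3: processing = 7, completes at 15
  Job 4: processing = 10, completes at 25
  Job 5: processing = 18, completes at 43
Sum of completion times = 94
Average completion time = 94/5 = 18.8

18.8


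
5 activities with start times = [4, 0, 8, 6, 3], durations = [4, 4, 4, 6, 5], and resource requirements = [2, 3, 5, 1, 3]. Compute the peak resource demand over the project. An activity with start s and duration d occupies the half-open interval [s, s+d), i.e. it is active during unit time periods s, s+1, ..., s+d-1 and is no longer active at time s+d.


Each activity i is active on [start_i, start_i + duration_i).
Compute total resource usage per time slot:
  t=0: active resources = [3], total = 3
  t=1: active resources = [3], total = 3
  t=2: active resources = [3], total = 3
  t=3: active resources = [3, 3], total = 6
  t=4: active resources = [2, 3], total = 5
  t=5: active resources = [2, 3], total = 5
  t=6: active resources = [2, 1, 3], total = 6
  t=7: active resources = [2, 1, 3], total = 6
  t=8: active resources = [5, 1], total = 6
  t=9: active resources = [5, 1], total = 6
  t=10: active resources = [5, 1], total = 6
  t=11: active resources = [5, 1], total = 6
Peak resource demand = 6

6


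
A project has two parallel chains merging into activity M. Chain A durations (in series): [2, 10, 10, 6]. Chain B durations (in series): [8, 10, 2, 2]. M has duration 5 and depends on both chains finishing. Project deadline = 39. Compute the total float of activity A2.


Forward pass: ES(A2) = sum of predecessors on chain A = 2
EF = ES + duration = 2 + 10 = 12
Backward pass: LF(M) = deadline = 39; LS(M) = 39 - 5 = 34
LF(A2) = LS(M) - sum(successors on chain A) = 34 - 16 = 18
LS = LF - duration = 18 - 10 = 8
Total float = LS - ES = 8 - 2 = 6

6


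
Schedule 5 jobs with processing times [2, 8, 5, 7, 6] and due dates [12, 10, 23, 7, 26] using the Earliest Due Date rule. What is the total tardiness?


Sort by due date (EDD order): [(7, 7), (8, 10), (2, 12), (5, 23), (6, 26)]
Compute completion times and tardiness:
  Job 1: p=7, d=7, C=7, tardiness=max(0,7-7)=0
  Job 2: p=8, d=10, C=15, tardiness=max(0,15-10)=5
  Job 3: p=2, d=12, C=17, tardiness=max(0,17-12)=5
  Job 4: p=5, d=23, C=22, tardiness=max(0,22-23)=0
  Job 5: p=6, d=26, C=28, tardiness=max(0,28-26)=2
Total tardiness = 12

12


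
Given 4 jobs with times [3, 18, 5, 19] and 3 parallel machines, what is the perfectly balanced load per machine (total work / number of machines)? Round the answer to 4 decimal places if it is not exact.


Total processing time = 3 + 18 + 5 + 19 = 45
Number of machines = 3
Ideal balanced load = 45 / 3 = 15.0

15.0


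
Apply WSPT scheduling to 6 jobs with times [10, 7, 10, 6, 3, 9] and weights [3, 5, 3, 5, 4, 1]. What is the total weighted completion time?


Compute p/w ratios and sort ascending (WSPT): [(3, 4), (6, 5), (7, 5), (10, 3), (10, 3), (9, 1)]
Compute weighted completion times:
  Job (p=3,w=4): C=3, w*C=4*3=12
  Job (p=6,w=5): C=9, w*C=5*9=45
  Job (p=7,w=5): C=16, w*C=5*16=80
  Job (p=10,w=3): C=26, w*C=3*26=78
  Job (p=10,w=3): C=36, w*C=3*36=108
  Job (p=9,w=1): C=45, w*C=1*45=45
Total weighted completion time = 368

368


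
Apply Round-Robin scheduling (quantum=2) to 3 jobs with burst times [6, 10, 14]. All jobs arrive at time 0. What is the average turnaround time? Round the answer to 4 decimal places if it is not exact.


Time quantum = 2
Execution trace:
  J1 runs 2 units, time = 2
  J2 runs 2 units, time = 4
  J3 runs 2 units, time = 6
  J1 runs 2 units, time = 8
  J2 runs 2 units, time = 10
  J3 runs 2 units, time = 12
  J1 runs 2 units, time = 14
  J2 runs 2 units, time = 16
  J3 runs 2 units, time = 18
  J2 runs 2 units, time = 20
  J3 runs 2 units, time = 22
  J2 runs 2 units, time = 24
  J3 runs 2 units, time = 26
  J3 runs 2 units, time = 28
  J3 runs 2 units, time = 30
Finish times: [14, 24, 30]
Average turnaround = 68/3 = 22.6667

22.6667


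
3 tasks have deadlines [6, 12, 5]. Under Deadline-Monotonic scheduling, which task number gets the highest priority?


Sort tasks by relative deadline (ascending):
  Task 3: deadline = 5
  Task 1: deadline = 6
  Task 2: deadline = 12
Priority order (highest first): [3, 1, 2]
Highest priority task = 3

3


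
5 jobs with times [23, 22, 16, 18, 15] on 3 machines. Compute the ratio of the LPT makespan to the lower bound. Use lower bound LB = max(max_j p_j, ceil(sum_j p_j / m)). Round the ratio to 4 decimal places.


LPT order: [23, 22, 18, 16, 15]
Machine loads after assignment: [23, 37, 34]
LPT makespan = 37
Lower bound = max(max_job, ceil(total/3)) = max(23, 32) = 32
Ratio = 37 / 32 = 1.1563

1.1563


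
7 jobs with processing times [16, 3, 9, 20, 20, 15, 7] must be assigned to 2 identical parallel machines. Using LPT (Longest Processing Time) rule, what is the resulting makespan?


Sort jobs in decreasing order (LPT): [20, 20, 16, 15, 9, 7, 3]
Assign each job to the least loaded machine:
  Machine 1: jobs [20, 16, 7, 3], load = 46
  Machine 2: jobs [20, 15, 9], load = 44
Makespan = max load = 46

46


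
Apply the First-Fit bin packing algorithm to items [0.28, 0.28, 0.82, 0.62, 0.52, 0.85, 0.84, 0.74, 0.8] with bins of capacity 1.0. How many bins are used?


Place items sequentially using First-Fit:
  Item 0.28 -> new Bin 1
  Item 0.28 -> Bin 1 (now 0.56)
  Item 0.82 -> new Bin 2
  Item 0.62 -> new Bin 3
  Item 0.52 -> new Bin 4
  Item 0.85 -> new Bin 5
  Item 0.84 -> new Bin 6
  Item 0.74 -> new Bin 7
  Item 0.8 -> new Bin 8
Total bins used = 8

8


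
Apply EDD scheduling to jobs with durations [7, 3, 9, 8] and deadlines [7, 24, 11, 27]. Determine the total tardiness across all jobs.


Sort by due date (EDD order): [(7, 7), (9, 11), (3, 24), (8, 27)]
Compute completion times and tardiness:
  Job 1: p=7, d=7, C=7, tardiness=max(0,7-7)=0
  Job 2: p=9, d=11, C=16, tardiness=max(0,16-11)=5
  Job 3: p=3, d=24, C=19, tardiness=max(0,19-24)=0
  Job 4: p=8, d=27, C=27, tardiness=max(0,27-27)=0
Total tardiness = 5

5


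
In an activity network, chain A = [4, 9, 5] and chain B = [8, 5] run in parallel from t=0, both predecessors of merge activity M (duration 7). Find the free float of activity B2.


ES(B2) = sum of predecessors on chain B = 8
EF(B2) = ES + duration = 8 + 5 = 13
Successor of B2 is M. ES(M) = max(sum(A), sum(B)) = max(18, 13) = 18
Free float = ES(successor) - EF(current) = 18 - 13 = 5

5


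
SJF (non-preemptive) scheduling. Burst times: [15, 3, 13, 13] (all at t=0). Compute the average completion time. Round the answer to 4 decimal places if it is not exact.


SJF order (ascending): [3, 13, 13, 15]
Completion times:
  Job 1: burst=3, C=3
  Job 2: burst=13, C=16
  Job 3: burst=13, C=29
  Job 4: burst=15, C=44
Average completion = 92/4 = 23.0

23.0


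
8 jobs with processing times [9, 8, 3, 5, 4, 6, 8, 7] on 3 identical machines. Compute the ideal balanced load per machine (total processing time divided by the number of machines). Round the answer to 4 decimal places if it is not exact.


Total processing time = 9 + 8 + 3 + 5 + 4 + 6 + 8 + 7 = 50
Number of machines = 3
Ideal balanced load = 50 / 3 = 16.6667

16.6667


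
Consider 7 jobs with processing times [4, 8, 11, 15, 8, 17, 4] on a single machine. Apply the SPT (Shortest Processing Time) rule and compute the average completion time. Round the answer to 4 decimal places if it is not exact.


Sort jobs by processing time (SPT order): [4, 4, 8, 8, 11, 15, 17]
Compute completion times sequentially:
  Job 1: processing = 4, completes at 4
  Job 2: processing = 4, completes at 8
  Job 3: processing = 8, completes at 16
  Job 4: processing = 8, completes at 24
  Job 5: processing = 11, completes at 35
  Job 6: processing = 15, completes at 50
  Job 7: processing = 17, completes at 67
Sum of completion times = 204
Average completion time = 204/7 = 29.1429

29.1429


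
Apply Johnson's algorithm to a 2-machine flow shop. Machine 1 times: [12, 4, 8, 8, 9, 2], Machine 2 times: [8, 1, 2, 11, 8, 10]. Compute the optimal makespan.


Apply Johnson's rule:
  Group 1 (a <= b): [(6, 2, 10), (4, 8, 11)]
  Group 2 (a > b): [(1, 12, 8), (5, 9, 8), (3, 8, 2), (2, 4, 1)]
Optimal job order: [6, 4, 1, 5, 3, 2]
Schedule:
  Job 6: M1 done at 2, M2 done at 12
  Job 4: M1 done at 10, M2 done at 23
  Job 1: M1 done at 22, M2 done at 31
  Job 5: M1 done at 31, M2 done at 39
  Job 3: M1 done at 39, M2 done at 41
  Job 2: M1 done at 43, M2 done at 44
Makespan = 44

44


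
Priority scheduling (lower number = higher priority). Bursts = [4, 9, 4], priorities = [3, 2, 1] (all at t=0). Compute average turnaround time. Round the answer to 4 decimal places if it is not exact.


Sort by priority (ascending = highest first):
Order: [(1, 4), (2, 9), (3, 4)]
Completion times:
  Priority 1, burst=4, C=4
  Priority 2, burst=9, C=13
  Priority 3, burst=4, C=17
Average turnaround = 34/3 = 11.3333

11.3333


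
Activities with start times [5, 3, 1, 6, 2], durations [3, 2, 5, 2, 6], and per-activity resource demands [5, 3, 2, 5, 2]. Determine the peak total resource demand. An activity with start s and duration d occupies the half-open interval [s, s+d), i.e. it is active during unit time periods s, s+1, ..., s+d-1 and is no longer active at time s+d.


Each activity i is active on [start_i, start_i + duration_i).
Compute total resource usage per time slot:
  t=0: active resources = [], total = 0
  t=1: active resources = [2], total = 2
  t=2: active resources = [2, 2], total = 4
  t=3: active resources = [3, 2, 2], total = 7
  t=4: active resources = [3, 2, 2], total = 7
  t=5: active resources = [5, 2, 2], total = 9
  t=6: active resources = [5, 5, 2], total = 12
  t=7: active resources = [5, 5, 2], total = 12
Peak resource demand = 12

12


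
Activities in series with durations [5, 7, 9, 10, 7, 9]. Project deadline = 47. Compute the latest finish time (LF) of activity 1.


LF(activity 1) = deadline - sum of successor durations
Successors: activities 2 through 6 with durations [7, 9, 10, 7, 9]
Sum of successor durations = 42
LF = 47 - 42 = 5

5


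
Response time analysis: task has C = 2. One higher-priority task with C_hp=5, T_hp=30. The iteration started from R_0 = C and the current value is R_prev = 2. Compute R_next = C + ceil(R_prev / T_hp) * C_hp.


R_next = C + ceil(R_prev / T_hp) * C_hp
ceil(2 / 30) = ceil(0.0667) = 1
Interference = 1 * 5 = 5
R_next = 2 + 5 = 7

7


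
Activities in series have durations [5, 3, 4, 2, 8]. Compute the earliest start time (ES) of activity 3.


Activity 3 starts after activities 1 through 2 complete.
Predecessor durations: [5, 3]
ES = 5 + 3 = 8

8


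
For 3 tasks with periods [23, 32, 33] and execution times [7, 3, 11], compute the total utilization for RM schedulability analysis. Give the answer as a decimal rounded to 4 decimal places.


Compute individual utilizations (exact fractions):
  Task 1: C/T = 7/23 (approx. 0.3043)
  Task 2: C/T = 3/32 (approx. 0.0938)
  Task 3: C/T = 11/33 = 1/3 (approx. 0.3333)
Total utilization U = 7/23 + 3/32 + 1/3 = 1615/2208
Rounded to 4 decimal places: U = 0.7314
RM (Liu & Layland) bound for 3 tasks = 0.779763; compare with U = 1615/2208 (approx. 0.731431)
U <= bound, so schedulable by RM sufficient condition.

0.7314


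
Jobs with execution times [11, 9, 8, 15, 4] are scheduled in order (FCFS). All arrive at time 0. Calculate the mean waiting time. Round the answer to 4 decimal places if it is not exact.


FCFS order (as given): [11, 9, 8, 15, 4]
Waiting times:
  Job 1: wait = 0
  Job 2: wait = 11
  Job 3: wait = 20
  Job 4: wait = 28
  Job 5: wait = 43
Sum of waiting times = 102
Average waiting time = 102/5 = 20.4

20.4


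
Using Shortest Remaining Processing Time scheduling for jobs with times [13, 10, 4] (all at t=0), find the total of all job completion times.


Since all jobs arrive at t=0, SRPT equals SPT ordering.
SPT order: [4, 10, 13]
Completion times:
  Job 1: p=4, C=4
  Job 2: p=10, C=14
  Job 3: p=13, C=27
Total completion time = 4 + 14 + 27 = 45

45


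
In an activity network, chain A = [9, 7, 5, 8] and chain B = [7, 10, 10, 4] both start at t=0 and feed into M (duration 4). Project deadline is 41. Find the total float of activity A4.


Forward pass: ES(A4) = sum of predecessors on chain A = 21
EF = ES + duration = 21 + 8 = 29
Backward pass: LF(M) = deadline = 41; LS(M) = 41 - 4 = 37
LF(A4) = LS(M) - sum(successors on chain A) = 37 - 0 = 37
LS = LF - duration = 37 - 8 = 29
Total float = LS - ES = 29 - 21 = 8

8


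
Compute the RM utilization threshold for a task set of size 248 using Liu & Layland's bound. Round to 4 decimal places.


Compute 2^(1/248) = 1.0027988578
Subtract 1: 1.0027988578 - 1 = 0.0027988578
Multiply by n: 248 * 0.0027988578 = 0.6941167344
Round to 4 dp: 0.6941

0.6941


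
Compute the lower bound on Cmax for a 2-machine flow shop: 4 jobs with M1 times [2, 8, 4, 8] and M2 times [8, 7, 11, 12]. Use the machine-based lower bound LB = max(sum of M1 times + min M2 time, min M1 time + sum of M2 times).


LB1 = sum(M1 times) + min(M2 times) = 22 + 7 = 29
LB2 = min(M1 times) + sum(M2 times) = 2 + 38 = 40
Lower bound = max(LB1, LB2) = max(29, 40) = 40

40


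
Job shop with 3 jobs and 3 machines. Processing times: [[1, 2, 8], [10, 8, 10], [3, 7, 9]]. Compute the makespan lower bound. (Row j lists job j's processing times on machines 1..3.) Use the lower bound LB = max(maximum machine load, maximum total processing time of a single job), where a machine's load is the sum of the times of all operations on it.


Machine loads:
  Machine 1: 1 + 10 + 3 = 14
  Machine 2: 2 + 8 + 7 = 17
  Machine 3: 8 + 10 + 9 = 27
Max machine load = 27
Job totals:
  Job 1: 11
  Job 2: 28
  Job 3: 19
Max job total = 28
Lower bound = max(27, 28) = 28

28


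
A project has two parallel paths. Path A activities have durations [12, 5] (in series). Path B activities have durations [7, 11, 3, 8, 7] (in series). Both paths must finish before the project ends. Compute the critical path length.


Path A total = 12 + 5 = 17
Path B total = 7 + 11 + 3 + 8 + 7 = 36
Critical path = longest path = max(17, 36) = 36

36


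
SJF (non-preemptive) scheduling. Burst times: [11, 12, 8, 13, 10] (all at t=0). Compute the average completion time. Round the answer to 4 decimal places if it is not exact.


SJF order (ascending): [8, 10, 11, 12, 13]
Completion times:
  Job 1: burst=8, C=8
  Job 2: burst=10, C=18
  Job 3: burst=11, C=29
  Job 4: burst=12, C=41
  Job 5: burst=13, C=54
Average completion = 150/5 = 30.0

30.0


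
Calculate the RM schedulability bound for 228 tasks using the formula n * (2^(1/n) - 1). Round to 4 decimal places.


Compute 2^(1/228) = 1.0030447451
Subtract 1: 1.0030447451 - 1 = 0.0030447451
Multiply by n: 228 * 0.0030447451 = 0.6942018828
Round to 4 dp: 0.6942

0.6942


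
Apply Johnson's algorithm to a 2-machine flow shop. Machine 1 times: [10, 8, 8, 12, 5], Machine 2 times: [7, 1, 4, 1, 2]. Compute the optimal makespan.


Apply Johnson's rule:
  Group 1 (a <= b): []
  Group 2 (a > b): [(1, 10, 7), (3, 8, 4), (5, 5, 2), (2, 8, 1), (4, 12, 1)]
Optimal job order: [1, 3, 5, 2, 4]
Schedule:
  Job 1: M1 done at 10, M2 done at 17
  Job 3: M1 done at 18, M2 done at 22
  Job 5: M1 done at 23, M2 done at 25
  Job 2: M1 done at 31, M2 done at 32
  Job 4: M1 done at 43, M2 done at 44
Makespan = 44

44


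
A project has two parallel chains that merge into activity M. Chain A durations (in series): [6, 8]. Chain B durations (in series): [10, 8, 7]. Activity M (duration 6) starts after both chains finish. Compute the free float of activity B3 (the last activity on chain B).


ES(B3) = sum of predecessors on chain B = 18
EF(B3) = ES + duration = 18 + 7 = 25
Successor of B3 is M. ES(M) = max(sum(A), sum(B)) = max(14, 25) = 25
Free float = ES(successor) - EF(current) = 25 - 25 = 0

0


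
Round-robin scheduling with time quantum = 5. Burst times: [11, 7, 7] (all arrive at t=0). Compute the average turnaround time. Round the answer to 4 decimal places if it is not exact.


Time quantum = 5
Execution trace:
  J1 runs 5 units, time = 5
  J2 runs 5 units, time = 10
  J3 runs 5 units, time = 15
  J1 runs 5 units, time = 20
  J2 runs 2 units, time = 22
  J3 runs 2 units, time = 24
  J1 runs 1 units, time = 25
Finish times: [25, 22, 24]
Average turnaround = 71/3 = 23.6667

23.6667


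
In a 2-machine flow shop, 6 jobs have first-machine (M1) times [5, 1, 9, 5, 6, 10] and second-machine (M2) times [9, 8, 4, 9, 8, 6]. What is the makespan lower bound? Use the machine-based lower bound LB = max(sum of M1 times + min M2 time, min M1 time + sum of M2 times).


LB1 = sum(M1 times) + min(M2 times) = 36 + 4 = 40
LB2 = min(M1 times) + sum(M2 times) = 1 + 44 = 45
Lower bound = max(LB1, LB2) = max(40, 45) = 45

45


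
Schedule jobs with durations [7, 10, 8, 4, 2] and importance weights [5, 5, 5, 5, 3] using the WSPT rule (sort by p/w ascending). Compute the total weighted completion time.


Compute p/w ratios and sort ascending (WSPT): [(2, 3), (4, 5), (7, 5), (8, 5), (10, 5)]
Compute weighted completion times:
  Job (p=2,w=3): C=2, w*C=3*2=6
  Job (p=4,w=5): C=6, w*C=5*6=30
  Job (p=7,w=5): C=13, w*C=5*13=65
  Job (p=8,w=5): C=21, w*C=5*21=105
  Job (p=10,w=5): C=31, w*C=5*31=155
Total weighted completion time = 361

361


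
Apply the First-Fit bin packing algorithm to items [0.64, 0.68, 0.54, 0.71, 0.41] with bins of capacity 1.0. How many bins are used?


Place items sequentially using First-Fit:
  Item 0.64 -> new Bin 1
  Item 0.68 -> new Bin 2
  Item 0.54 -> new Bin 3
  Item 0.71 -> new Bin 4
  Item 0.41 -> Bin 3 (now 0.95)
Total bins used = 4

4


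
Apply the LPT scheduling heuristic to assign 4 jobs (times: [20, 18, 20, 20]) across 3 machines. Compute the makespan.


Sort jobs in decreasing order (LPT): [20, 20, 20, 18]
Assign each job to the least loaded machine:
  Machine 1: jobs [20, 18], load = 38
  Machine 2: jobs [20], load = 20
  Machine 3: jobs [20], load = 20
Makespan = max load = 38

38


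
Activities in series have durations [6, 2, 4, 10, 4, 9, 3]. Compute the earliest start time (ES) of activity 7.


Activity 7 starts after activities 1 through 6 complete.
Predecessor durations: [6, 2, 4, 10, 4, 9]
ES = 6 + 2 + 4 + 10 + 4 + 9 = 35

35


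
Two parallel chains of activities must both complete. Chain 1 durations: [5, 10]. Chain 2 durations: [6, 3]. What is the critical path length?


Path A total = 5 + 10 = 15
Path B total = 6 + 3 = 9
Critical path = longest path = max(15, 9) = 15

15


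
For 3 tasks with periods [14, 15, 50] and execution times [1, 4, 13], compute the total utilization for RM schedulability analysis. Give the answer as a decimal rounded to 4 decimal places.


Compute individual utilizations (exact fractions):
  Task 1: C/T = 1/14 (approx. 0.0714)
  Task 2: C/T = 4/15 (approx. 0.2667)
  Task 3: C/T = 13/50 (approx. 0.26)
Total utilization U = 1/14 + 4/15 + 13/50 = 314/525
Rounded to 4 decimal places: U = 0.5981
RM (Liu & Layland) bound for 3 tasks = 0.779763; compare with U = 314/525 (approx. 0.598095)
U <= bound, so schedulable by RM sufficient condition.

0.5981


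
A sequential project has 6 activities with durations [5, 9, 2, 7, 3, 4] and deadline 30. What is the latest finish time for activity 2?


LF(activity 2) = deadline - sum of successor durations
Successors: activities 3 through 6 with durations [2, 7, 3, 4]
Sum of successor durations = 16
LF = 30 - 16 = 14

14


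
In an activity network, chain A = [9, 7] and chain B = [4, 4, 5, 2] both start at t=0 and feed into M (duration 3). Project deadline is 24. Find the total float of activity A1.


Forward pass: ES(A1) = sum of predecessors on chain A = 0
EF = ES + duration = 0 + 9 = 9
Backward pass: LF(M) = deadline = 24; LS(M) = 24 - 3 = 21
LF(A1) = LS(M) - sum(successors on chain A) = 21 - 7 = 14
LS = LF - duration = 14 - 9 = 5
Total float = LS - ES = 5 - 0 = 5

5


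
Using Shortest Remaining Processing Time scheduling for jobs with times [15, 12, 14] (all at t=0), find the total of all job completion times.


Since all jobs arrive at t=0, SRPT equals SPT ordering.
SPT order: [12, 14, 15]
Completion times:
  Job 1: p=12, C=12
  Job 2: p=14, C=26
  Job 3: p=15, C=41
Total completion time = 12 + 26 + 41 = 79

79


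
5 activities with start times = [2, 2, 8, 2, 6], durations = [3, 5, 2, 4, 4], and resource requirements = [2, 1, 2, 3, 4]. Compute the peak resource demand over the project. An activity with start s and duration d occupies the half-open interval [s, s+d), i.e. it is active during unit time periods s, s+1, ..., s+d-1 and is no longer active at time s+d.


Each activity i is active on [start_i, start_i + duration_i).
Compute total resource usage per time slot:
  t=0: active resources = [], total = 0
  t=1: active resources = [], total = 0
  t=2: active resources = [2, 1, 3], total = 6
  t=3: active resources = [2, 1, 3], total = 6
  t=4: active resources = [2, 1, 3], total = 6
  t=5: active resources = [1, 3], total = 4
  t=6: active resources = [1, 4], total = 5
  t=7: active resources = [4], total = 4
  t=8: active resources = [2, 4], total = 6
  t=9: active resources = [2, 4], total = 6
Peak resource demand = 6

6
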